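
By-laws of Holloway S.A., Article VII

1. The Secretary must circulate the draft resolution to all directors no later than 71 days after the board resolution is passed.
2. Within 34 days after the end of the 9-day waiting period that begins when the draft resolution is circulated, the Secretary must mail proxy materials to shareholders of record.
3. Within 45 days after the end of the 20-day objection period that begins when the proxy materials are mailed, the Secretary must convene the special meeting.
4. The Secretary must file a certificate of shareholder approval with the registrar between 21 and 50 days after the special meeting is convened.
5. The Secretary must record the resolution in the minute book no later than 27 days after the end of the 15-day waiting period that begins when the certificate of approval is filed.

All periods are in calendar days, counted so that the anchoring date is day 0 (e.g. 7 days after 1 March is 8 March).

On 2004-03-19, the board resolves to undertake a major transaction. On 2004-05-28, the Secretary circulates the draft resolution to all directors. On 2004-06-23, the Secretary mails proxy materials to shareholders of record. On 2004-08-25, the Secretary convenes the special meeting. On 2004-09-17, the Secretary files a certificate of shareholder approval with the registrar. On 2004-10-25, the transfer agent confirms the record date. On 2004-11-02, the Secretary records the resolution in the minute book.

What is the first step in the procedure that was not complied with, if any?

Step 5

(1) due by 2004-03-19 + 71 days = 2004-05-29; done 2004-05-28 — timely.
(2) due by 2004-06-06 + 34 days = 2004-07-10; completed 2004-06-23, before the deadline.
(3) due by 2004-07-13 + 45 days = 2004-08-27; 2004-08-25 is within that limit.
(4) the permitted window runs from 2004-08-25 + 21 = 2004-09-15 to 2004-08-25 + 50 = 2004-10-14; 2004-09-17 falls inside that range.
(5) due by 2004-10-02 + 27 days = 2004-10-29; not done until 2004-11-02, 4 days after the deadline.
No need to go further; step 5 was not satisfied.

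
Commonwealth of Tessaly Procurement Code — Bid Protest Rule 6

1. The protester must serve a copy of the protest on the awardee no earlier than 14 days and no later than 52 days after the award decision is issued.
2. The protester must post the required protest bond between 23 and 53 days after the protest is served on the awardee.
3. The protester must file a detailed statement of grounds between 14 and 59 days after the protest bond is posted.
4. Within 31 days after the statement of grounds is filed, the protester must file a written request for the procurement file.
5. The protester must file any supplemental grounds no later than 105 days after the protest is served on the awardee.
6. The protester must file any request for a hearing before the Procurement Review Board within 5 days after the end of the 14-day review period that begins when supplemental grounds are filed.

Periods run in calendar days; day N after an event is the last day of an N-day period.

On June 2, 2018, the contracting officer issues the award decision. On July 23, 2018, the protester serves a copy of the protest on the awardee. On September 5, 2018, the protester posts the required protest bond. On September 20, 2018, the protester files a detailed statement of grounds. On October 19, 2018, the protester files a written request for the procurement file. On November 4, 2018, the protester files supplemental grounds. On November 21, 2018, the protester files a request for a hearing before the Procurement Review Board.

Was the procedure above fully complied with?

Step 1: the window is 14–52 days after June 2, 2018 (when the award decision is issued), so June 16, 2018 through July 24, 2018; July 23, 2018 falls inside that range.
Step 2: the window is 23–53 days after July 23, 2018 (when the protest is served on the awardee), so August 15, 2018 through September 14, 2018; September 5, 2018 falls inside that range.
Step 3: the window is 14–59 days after September 5, 2018 (when the protest bond is posted), so September 19, 2018 through November 3, 2018; done September 20, 2018, which is between those dates.
Step 4: 31 days after September 20, 2018 (when the statement of grounds is filed) is October 21, 2018; October 19, 2018 is within that limit.
Step 5: 105 days after July 23, 2018 (when the protest is served on the awardee) is November 5, 2018; November 4, 2018 is within that limit.
Step 6: 5 days after November 18, 2018 (end of the 14-day review period, which began when supplemental grounds are filed on November 4, 2018) is November 23, 2018; November 21, 2018 is within that limit.

Yes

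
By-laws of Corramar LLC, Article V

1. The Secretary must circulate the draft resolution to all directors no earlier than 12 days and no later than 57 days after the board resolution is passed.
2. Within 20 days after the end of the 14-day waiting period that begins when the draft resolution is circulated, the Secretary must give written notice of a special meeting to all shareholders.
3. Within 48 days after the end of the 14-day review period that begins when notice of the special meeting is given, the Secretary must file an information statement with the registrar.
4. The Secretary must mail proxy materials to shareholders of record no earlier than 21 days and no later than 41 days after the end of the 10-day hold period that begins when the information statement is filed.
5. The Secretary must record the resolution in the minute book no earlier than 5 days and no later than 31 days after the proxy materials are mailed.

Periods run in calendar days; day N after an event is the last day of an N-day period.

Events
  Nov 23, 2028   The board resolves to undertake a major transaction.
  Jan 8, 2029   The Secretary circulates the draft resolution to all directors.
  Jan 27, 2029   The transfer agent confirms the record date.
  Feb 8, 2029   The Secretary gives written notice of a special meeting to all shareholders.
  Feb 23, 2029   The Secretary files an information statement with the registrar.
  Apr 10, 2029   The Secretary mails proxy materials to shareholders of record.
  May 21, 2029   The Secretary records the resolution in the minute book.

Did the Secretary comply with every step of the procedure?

Step 1 — 12 and 57 days from Nov 23, 2028 (when the board resolution is passed) are Dec 5, 2028 and Jan 19, 2029 respectively; done Jan 8, 2029 — within the window.
Step 2 — counting 20 days from Jan 22, 2029 (end of the 14-day waiting period, which began when the draft resolution is circulated on Jan 8, 2029) gives a deadline of Feb 11, 2029; Feb 8, 2029 is within that limit.
Step 3 — counting 48 days from Feb 22, 2029 (end of the 14-day review period, which began when notice of the special meeting is given on Feb 8, 2029) gives a deadline of Apr 11, 2029; done Feb 23, 2029 — timely.
Step 4 — 21 and 41 days from Mar 5, 2029 (end of the 10-day hold period, which began when the information statement is filed on Feb 23, 2029) are Mar 26, 2029 and Apr 15, 2029 respectively; done Apr 10, 2029 — within the window.
Step 5 — 5 and 31 days from Apr 10, 2029 (when the proxy materials are mailed) are Apr 15, 2029 and May 11, 2029 respectively; May 21, 2029 is 10 days past the end of the window.
The procedure was therefore not followed at step 5.

No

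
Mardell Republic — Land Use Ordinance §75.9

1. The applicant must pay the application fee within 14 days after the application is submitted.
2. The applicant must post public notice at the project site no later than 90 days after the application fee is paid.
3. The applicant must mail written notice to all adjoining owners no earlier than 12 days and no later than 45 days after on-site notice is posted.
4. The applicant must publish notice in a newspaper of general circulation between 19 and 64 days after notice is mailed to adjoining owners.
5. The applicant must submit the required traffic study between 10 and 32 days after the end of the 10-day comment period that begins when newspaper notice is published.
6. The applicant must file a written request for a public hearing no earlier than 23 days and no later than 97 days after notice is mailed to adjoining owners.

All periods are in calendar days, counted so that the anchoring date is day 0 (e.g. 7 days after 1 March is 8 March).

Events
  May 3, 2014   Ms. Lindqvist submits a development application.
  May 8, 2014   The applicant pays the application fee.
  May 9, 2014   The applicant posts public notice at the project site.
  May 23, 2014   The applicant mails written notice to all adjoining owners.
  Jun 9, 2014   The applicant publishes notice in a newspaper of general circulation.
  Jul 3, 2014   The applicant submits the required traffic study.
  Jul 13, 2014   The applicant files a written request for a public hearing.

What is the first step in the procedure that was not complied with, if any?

Step 4

(1) due by May 3, 2014 + 14 days = May 17, 2014; May 8, 2014 is within that limit.
(2) due by May 8, 2014 + 90 days = Aug 6, 2014; May 9, 2014 is within that limit.
(3) the permitted window runs from May 9, 2014 + 12 = May 21, 2014 to May 9, 2014 + 45 = Jun 23, 2014; May 23, 2014 falls inside that range.
(4) the permitted window runs from May 23, 2014 + 19 = Jun 11, 2014 to May 23, 2014 + 64 = Jul 26, 2014; done Jun 9, 2014 — 2 days before the window opened.
Later steps need not be reached.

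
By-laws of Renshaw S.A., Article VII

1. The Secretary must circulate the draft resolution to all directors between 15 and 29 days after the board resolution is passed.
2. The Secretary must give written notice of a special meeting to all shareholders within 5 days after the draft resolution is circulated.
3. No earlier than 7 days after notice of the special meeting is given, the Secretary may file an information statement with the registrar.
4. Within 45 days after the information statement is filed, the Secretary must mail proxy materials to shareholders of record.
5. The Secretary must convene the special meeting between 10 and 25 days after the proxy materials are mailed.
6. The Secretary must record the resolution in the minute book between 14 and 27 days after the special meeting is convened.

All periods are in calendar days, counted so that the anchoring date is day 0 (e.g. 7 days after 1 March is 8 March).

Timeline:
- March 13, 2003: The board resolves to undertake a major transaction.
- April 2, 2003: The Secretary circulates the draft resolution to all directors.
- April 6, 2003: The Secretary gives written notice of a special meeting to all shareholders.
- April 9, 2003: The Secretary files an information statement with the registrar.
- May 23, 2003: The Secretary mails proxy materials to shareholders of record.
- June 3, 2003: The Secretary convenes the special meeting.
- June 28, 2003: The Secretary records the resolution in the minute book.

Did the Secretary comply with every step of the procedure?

No

(1) the permitted window runs from March 13, 2003 + 15 = March 28, 2003 to March 13, 2003 + 29 = April 11, 2003; done April 2, 2003 — within the window.
(2) due by April 2, 2003 + 5 days = April 7, 2003; done April 6, 2003 — timely.
(3) permitted from April 6, 2003 + 7 days = April 13, 2003 onward; April 9, 2003 is 4 days before the earliest permitted date.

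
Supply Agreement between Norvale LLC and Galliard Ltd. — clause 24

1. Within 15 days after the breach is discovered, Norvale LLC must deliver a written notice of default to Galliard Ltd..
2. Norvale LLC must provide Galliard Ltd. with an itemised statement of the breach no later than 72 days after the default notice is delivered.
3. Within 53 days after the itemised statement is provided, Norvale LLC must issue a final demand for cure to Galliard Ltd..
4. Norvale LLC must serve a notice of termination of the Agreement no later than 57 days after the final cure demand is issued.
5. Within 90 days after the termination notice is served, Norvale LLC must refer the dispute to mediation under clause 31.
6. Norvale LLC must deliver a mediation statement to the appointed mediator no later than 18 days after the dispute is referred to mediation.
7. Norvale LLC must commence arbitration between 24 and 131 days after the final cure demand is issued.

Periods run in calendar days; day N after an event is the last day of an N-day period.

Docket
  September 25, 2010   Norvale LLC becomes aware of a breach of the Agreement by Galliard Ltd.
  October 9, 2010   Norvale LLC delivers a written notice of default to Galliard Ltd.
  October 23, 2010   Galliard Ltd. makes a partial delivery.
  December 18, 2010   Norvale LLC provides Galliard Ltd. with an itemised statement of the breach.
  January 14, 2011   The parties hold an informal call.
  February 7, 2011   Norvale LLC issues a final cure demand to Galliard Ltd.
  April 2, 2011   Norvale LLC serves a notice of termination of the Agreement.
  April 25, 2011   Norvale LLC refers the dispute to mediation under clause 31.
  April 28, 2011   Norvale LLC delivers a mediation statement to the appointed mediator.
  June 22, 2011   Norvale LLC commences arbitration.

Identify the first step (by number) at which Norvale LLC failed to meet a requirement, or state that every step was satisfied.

Step 7

Step 1 — counting 15 days from September 25, 2010 (when the breach is discovered) gives a deadline of October 10, 2010; completed October 9, 2010, before the deadline.
Step 2 — counting 72 days from October 9, 2010 (when the default notice is delivered) gives a deadline of December 20, 2010; done December 18, 2010 — timely.
Step 3 — counting 53 days from December 18, 2010 (when the itemised statement is provided) gives a deadline of February 9, 2011; February 7, 2011 is within that limit.
Step 4 — counting 57 days from February 7, 2011 (when the final cure demand is issued) gives a deadline of April 5, 2011; done April 2, 2011 — timely.
Step 5 — counting 90 days from April 2, 2011 (when the termination notice is served) gives a deadline of July 1, 2011; April 25, 2011 is within that limit.
Step 6 — counting 18 days from April 25, 2011 (when the dispute is referred to mediation) gives a deadline of May 13, 2011; completed April 28, 2011, before the deadline.
Step 7 — 24 and 131 days from February 7, 2011 (when the final cure demand is issued) are March 3, 2011 and June 18, 2011 respectively; done June 22, 2011 — 4 days after the window closed.
The procedure was therefore not followed at step 7.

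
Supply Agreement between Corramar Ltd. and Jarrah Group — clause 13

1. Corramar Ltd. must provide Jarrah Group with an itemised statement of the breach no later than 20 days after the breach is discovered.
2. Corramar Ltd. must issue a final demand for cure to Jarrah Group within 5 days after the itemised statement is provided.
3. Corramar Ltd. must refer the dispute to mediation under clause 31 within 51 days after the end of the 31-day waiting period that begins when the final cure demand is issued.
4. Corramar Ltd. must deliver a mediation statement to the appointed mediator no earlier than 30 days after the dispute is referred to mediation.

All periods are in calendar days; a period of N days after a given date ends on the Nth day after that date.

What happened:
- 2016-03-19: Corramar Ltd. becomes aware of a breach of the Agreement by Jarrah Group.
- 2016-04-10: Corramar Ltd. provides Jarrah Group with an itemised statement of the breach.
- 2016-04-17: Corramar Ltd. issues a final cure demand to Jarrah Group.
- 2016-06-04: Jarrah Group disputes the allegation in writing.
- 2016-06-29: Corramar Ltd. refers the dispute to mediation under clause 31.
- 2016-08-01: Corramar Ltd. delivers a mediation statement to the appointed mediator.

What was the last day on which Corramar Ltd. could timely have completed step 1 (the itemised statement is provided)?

2016-04-08

Step 1 runs from 2016-03-19, when the breach is discovered. 20 days after 2016-03-19 is 2016-04-08.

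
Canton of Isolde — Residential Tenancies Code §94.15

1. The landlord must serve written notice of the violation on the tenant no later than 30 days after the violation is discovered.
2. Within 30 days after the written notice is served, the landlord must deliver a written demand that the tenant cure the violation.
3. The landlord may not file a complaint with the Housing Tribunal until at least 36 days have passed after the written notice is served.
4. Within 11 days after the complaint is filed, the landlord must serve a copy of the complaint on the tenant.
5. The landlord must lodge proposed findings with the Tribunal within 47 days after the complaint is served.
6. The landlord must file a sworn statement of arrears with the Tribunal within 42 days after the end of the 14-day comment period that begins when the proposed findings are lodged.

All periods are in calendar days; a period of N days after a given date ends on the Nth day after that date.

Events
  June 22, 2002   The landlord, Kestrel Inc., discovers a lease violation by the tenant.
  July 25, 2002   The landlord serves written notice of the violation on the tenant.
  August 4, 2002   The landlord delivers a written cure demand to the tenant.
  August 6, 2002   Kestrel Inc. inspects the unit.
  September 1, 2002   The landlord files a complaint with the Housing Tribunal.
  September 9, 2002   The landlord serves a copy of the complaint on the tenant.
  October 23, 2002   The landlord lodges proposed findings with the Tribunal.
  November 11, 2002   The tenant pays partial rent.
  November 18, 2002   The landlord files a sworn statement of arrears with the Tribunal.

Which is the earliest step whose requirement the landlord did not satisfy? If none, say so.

Step 1: 30 days after June 22, 2002 (when the violation is discovered) is July 22, 2002; done July 25, 2002 — 3 days late.
No need to go further; step 1 was not satisfied.

Step 1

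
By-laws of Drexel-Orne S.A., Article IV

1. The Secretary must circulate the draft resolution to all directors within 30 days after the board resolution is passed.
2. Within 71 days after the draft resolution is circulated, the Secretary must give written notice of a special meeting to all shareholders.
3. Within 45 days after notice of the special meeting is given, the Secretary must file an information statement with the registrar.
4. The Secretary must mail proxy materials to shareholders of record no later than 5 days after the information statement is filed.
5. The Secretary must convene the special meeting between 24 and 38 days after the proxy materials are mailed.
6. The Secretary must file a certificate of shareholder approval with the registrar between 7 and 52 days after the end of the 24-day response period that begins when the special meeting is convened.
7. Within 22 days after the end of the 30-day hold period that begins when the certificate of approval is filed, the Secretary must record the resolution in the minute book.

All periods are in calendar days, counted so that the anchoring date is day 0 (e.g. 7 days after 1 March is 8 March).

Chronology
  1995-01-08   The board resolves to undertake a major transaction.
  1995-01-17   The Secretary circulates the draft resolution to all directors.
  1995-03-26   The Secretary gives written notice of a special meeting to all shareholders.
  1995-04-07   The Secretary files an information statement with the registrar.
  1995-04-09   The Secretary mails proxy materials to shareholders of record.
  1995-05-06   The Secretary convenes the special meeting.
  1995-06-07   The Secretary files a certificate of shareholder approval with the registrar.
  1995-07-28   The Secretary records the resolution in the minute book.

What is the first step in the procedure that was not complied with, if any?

None — every step was satisfied

Step 1: 30 days after 1995-01-08 (when the board resolution is passed) is 1995-02-07; 1995-01-17 is within that limit.
Step 2: 71 days after 1995-01-17 (when the draft resolution is circulated) is 1995-03-29; done 1995-03-26 — timely.
Step 3: 45 days after 1995-03-26 (when notice of the special meeting is given) is 1995-05-10; completed 1995-04-07, before the deadline.
Step 4: 5 days after 1995-04-07 (when the information statement is filed) is 1995-04-12; done 1995-04-09 — timely.
Step 5: the window is 24–38 days after 1995-04-09 (when the proxy materials are mailed), so 1995-05-03 through 1995-05-17; 1995-05-06 falls inside that range.
Step 6: the window is 7–52 days after 1995-05-30 (end of the 24-day response period, which began when the special meeting is convened on 1995-05-06), so 1995-06-06 through 1995-07-21; done 1995-06-07, which is between those dates.
Step 7: 22 days after 1995-07-07 (end of the 30-day hold period, which began when the certificate of approval is filed on 1995-06-07) is 1995-07-29; completed 1995-07-28, before the deadline.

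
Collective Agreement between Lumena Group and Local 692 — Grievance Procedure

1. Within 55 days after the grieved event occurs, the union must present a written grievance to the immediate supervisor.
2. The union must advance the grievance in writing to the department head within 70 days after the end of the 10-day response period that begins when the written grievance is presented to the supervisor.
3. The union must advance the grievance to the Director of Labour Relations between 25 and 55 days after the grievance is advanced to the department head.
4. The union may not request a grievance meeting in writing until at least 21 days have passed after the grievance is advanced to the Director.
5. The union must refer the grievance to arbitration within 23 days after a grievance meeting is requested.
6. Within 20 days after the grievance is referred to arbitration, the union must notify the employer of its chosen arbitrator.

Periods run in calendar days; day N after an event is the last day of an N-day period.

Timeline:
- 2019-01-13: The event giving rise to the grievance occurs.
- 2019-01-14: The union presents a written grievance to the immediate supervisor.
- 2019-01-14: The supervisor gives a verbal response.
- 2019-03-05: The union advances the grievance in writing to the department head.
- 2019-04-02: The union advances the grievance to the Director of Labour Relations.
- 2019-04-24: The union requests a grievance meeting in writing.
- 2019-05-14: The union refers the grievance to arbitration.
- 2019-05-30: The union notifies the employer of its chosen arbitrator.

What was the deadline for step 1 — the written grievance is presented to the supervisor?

Step 1 runs from 2019-01-13, when the grieved event occurs. 55 days after 2019-01-13 is 2019-03-09.

2019-03-09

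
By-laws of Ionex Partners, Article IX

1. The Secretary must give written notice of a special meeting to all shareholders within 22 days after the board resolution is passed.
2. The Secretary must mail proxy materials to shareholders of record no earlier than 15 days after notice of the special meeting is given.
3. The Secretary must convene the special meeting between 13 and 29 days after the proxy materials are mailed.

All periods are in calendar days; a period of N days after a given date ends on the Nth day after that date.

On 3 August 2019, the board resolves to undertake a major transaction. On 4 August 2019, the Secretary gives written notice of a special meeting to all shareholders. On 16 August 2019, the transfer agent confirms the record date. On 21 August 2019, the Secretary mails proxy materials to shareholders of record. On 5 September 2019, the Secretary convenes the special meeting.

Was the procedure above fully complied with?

Yes

Step 1 — counting 22 days from 3 August 2019 (when the board resolution is passed) gives a deadline of 25 August 2019; completed 4 August 2019, before the deadline.
Step 2 — must wait 15 days from 4 August 2019 (when notice of the special meeting is given), so not before 19 August 2019; done 21 August 2019 — permitted.
Step 3 — 13 and 29 days from 21 August 2019 (when the proxy materials are mailed) are 3 September 2019 and 19 September 2019 respectively; done 5 September 2019 — within the window.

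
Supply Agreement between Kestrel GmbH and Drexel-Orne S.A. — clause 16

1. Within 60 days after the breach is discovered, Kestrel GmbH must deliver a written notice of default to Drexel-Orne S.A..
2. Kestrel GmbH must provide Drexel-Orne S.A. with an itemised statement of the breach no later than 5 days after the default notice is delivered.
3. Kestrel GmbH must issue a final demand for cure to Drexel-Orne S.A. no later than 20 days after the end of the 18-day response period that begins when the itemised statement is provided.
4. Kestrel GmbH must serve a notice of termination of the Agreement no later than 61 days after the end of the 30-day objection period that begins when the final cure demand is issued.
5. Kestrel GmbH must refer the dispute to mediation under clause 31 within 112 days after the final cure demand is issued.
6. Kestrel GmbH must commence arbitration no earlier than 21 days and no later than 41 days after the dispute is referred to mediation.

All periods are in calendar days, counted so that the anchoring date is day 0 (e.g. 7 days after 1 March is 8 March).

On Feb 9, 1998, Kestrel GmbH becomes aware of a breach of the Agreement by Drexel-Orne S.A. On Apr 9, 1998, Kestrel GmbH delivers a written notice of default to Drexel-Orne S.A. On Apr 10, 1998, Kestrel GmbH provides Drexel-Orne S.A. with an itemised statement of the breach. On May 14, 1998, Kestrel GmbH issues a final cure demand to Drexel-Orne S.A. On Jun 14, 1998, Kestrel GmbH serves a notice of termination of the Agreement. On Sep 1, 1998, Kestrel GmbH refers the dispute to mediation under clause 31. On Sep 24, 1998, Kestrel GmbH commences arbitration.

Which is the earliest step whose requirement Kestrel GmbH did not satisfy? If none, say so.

Step 1: 60 days after Feb 9, 1998 (when the breach is discovered) is Apr 10, 1998; Apr 9, 1998 is within that limit.
Step 2: 5 days after Apr 9, 1998 (when the default notice is delivered) is Apr 14, 1998; Apr 10, 1998 is within that limit.
Step 3: 20 days after Apr 28, 1998 (end of the 18-day response period, which began when the itemised statement is provided on Apr 10, 1998) is May 18, 1998; completed May 14, 1998, before the deadline.
Step 4: 61 days after Jun 13, 1998 (end of the 30-day objection period, which began when the final cure demand is issued on May 14, 1998) is Aug 13, 1998; completed Jun 14, 1998, before the deadline.
Step 5: 112 days after May 14, 1998 (when the final cure demand is issued) is Sep 3, 1998; completed Sep 1, 1998, before the deadline.
Step 6: the window is 21–41 days after Sep 1, 1998 (when the dispute is referred to mediation), so Sep 22, 1998 through Oct 12, 1998; Sep 24, 1998 falls inside that range.

None — every step was satisfied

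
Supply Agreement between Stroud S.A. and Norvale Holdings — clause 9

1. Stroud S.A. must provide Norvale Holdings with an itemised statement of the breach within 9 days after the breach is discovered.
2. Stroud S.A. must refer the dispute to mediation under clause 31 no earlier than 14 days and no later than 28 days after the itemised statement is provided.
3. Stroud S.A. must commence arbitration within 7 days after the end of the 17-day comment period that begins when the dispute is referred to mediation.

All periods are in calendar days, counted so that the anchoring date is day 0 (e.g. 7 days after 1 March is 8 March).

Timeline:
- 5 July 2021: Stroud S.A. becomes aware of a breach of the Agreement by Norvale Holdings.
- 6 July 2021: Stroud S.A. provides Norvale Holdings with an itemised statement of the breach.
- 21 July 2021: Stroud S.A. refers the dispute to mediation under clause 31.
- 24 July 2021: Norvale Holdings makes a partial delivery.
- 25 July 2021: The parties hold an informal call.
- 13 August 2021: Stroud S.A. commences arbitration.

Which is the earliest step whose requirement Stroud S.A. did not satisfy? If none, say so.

None — every step was satisfied

(1) due by 5 July 2021 + 9 days = 14 July 2021; done 6 July 2021 — timely.
(2) the permitted window runs from 6 July 2021 + 14 = 20 July 2021 to 6 July 2021 + 28 = 3 August 2021; done 21 July 2021, which is between those dates.
(3) due by 7 August 2021 + 7 days = 14 August 2021; done 13 August 2021 — timely.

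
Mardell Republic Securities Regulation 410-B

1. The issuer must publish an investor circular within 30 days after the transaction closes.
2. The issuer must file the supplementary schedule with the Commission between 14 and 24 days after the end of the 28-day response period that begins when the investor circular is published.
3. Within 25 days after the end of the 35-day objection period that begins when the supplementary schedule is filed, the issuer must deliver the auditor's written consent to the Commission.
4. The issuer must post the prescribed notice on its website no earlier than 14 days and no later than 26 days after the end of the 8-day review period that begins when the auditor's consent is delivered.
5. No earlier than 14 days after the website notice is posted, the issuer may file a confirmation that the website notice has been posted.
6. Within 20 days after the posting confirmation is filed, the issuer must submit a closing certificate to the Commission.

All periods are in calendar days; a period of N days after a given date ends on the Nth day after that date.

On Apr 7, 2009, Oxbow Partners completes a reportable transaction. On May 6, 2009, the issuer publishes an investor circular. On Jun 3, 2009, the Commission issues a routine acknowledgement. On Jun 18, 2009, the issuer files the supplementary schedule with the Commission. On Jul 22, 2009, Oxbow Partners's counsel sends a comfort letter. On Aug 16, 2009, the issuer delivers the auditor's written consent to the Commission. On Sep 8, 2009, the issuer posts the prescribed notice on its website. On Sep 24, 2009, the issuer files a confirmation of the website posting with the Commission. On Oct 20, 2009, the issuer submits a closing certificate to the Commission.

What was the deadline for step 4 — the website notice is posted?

Sep 19, 2009

The auditor's consent is delivered on Aug 16, 2009; the 8-day review period therefore ends Aug 24, 2009, and step 4 runs from that date. The window is 14–26 days after Aug 24, 2009; it closes on Sep 19, 2009.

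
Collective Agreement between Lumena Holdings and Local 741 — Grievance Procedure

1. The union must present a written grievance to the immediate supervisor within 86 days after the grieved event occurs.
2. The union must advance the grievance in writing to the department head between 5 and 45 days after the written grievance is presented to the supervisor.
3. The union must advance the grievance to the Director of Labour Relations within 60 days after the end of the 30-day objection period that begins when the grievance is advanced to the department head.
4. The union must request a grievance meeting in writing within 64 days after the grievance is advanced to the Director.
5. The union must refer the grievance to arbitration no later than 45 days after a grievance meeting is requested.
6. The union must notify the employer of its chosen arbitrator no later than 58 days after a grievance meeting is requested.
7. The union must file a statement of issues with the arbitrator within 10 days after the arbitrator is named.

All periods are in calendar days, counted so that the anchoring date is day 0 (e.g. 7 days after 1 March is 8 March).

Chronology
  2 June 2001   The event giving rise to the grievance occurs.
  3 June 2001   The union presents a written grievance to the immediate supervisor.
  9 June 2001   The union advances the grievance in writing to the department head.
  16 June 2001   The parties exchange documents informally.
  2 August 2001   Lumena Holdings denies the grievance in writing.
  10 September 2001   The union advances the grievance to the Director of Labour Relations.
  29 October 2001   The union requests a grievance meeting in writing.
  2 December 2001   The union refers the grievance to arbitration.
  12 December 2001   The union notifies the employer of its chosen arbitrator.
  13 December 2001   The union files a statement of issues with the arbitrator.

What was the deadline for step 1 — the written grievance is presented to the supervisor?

27 August 2001

Step 1 runs from 2 June 2001, when the grieved event occurs. 86 days after 2 June 2001 is 27 August 2001.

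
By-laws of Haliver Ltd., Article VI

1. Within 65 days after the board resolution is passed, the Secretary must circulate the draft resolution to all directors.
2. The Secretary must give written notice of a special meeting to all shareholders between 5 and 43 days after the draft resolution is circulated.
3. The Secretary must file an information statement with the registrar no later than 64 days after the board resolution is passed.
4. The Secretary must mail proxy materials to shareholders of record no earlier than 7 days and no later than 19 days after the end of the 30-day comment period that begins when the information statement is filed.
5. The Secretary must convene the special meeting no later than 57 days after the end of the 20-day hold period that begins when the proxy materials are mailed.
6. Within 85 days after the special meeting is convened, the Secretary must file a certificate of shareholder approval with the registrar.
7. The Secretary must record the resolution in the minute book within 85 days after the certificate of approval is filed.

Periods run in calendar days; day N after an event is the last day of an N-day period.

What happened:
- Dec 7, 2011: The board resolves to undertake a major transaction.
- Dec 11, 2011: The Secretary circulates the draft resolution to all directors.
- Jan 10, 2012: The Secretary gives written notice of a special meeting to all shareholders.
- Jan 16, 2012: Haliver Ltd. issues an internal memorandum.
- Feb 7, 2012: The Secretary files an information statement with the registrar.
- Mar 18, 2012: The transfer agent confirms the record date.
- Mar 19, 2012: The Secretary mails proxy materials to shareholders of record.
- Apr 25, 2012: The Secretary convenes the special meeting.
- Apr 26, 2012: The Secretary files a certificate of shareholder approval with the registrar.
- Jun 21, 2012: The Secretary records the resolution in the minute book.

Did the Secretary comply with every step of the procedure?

Yes

Step 1: 65 days after Dec 7, 2011 (when the board resolution is passed) is Feb 10, 2012; completed Dec 11, 2011, before the deadline.
Step 2: the window is 5–43 days after Dec 11, 2011 (when the draft resolution is circulated), so Dec 16, 2011 through Jan 23, 2012; done Jan 10, 2012, which is between those dates.
Step 3: 64 days after Dec 7, 2011 (when the board resolution is passed) is Feb 9, 2012; completed Feb 7, 2012, before the deadline.
Step 4: the window is 7–19 days after Mar 8, 2012 (end of the 30-day comment period, which began when the information statement is filed on Feb 7, 2012), so Mar 15, 2012 through Mar 27, 2012; done Mar 19, 2012, which is between those dates.
Step 5: 57 days after Apr 8, 2012 (end of the 20-day hold period, which began when the proxy materials are mailed on Mar 19, 2012) is Jun 4, 2012; done Apr 25, 2012 — timely.
Step 6: 85 days after Apr 25, 2012 (when the special meeting is convened) is Jul 19, 2012; completed Apr 26, 2012, before the deadline.
Step 7: 85 days after Apr 26, 2012 (when the certificate of approval is filed) is Jul 20, 2012; done Jun 21, 2012 — timely.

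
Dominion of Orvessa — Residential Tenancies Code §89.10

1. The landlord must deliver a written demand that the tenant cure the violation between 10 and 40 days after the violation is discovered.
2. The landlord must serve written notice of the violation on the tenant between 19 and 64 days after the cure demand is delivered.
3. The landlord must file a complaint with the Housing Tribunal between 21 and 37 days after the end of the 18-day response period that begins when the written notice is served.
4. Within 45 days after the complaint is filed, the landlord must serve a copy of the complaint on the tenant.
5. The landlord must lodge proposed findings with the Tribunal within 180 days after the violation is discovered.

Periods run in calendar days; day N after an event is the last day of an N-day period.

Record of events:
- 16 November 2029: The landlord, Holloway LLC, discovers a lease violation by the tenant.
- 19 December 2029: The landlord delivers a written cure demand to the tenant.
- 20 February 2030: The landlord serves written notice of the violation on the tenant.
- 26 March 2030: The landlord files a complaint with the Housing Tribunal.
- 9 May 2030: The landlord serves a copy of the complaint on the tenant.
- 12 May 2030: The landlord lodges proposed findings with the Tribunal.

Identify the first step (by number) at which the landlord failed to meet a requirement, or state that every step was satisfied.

Step 3

(1) the permitted window runs from 16 November 2029 + 10 = 26 November 2029 to 16 November 2029 + 40 = 26 December 2029; 19 December 2029 falls inside that range.
(2) the permitted window runs from 19 December 2029 + 19 = 7 January 2030 to 19 December 2029 + 64 = 21 February 2030; 20 February 2030 falls inside that range.
(3) the permitted window runs from 10 March 2030 + 21 = 31 March 2030 to 10 March 2030 + 37 = 16 April 2030; 26 March 2030 is 5 days too early.
Later steps need not be reached.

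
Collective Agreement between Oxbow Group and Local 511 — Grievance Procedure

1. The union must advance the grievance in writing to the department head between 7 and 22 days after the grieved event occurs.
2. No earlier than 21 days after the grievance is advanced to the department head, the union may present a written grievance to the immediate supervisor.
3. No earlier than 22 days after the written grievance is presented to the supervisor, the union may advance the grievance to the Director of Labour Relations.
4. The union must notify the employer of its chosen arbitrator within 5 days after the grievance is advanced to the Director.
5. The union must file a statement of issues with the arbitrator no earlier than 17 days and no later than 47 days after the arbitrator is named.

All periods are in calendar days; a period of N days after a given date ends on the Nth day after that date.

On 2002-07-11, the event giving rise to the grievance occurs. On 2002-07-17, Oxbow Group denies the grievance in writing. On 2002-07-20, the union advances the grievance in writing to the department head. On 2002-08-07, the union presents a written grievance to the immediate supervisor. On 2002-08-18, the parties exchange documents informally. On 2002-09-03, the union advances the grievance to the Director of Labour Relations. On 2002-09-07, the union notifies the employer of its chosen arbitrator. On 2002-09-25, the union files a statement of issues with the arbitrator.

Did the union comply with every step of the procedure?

No

Step 1 — 7 and 22 days from 2002-07-11 (when the grieved event occurs) are 2002-07-18 and 2002-08-02 respectively; 2002-07-20 falls inside that range.
Step 2 — must wait 21 days from 2002-07-20 (when the grievance is advanced to the department head), so not before 2002-08-10; acted on 2002-08-07, 3 days prematurely.
No need to go further; step 2 was not satisfied.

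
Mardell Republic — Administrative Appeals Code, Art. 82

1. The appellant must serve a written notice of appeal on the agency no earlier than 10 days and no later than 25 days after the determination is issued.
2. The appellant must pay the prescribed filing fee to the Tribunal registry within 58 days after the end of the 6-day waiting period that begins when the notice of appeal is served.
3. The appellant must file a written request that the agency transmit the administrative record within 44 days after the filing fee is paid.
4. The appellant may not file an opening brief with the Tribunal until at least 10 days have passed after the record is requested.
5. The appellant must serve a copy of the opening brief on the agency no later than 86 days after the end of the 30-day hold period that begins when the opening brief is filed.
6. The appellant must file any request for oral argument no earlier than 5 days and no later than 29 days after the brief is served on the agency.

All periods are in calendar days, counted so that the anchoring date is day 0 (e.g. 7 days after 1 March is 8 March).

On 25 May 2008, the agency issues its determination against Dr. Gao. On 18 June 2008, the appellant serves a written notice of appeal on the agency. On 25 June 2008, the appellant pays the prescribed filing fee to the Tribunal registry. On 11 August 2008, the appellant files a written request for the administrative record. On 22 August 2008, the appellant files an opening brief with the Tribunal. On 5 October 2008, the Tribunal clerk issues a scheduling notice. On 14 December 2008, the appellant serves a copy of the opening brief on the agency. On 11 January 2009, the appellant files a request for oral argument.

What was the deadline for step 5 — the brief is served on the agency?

The opening brief is filed on 22 August 2008; the 30-day hold period therefore ends 21 September 2008, and step 5 runs from that date. 86 days after 21 September 2008 is 16 December 2008.

16 December 2008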